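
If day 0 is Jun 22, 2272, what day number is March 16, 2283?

Jun 22, 2272 → Jun 22, 2273: 365 days.
Jun 22, 2273 → Jun 22, 2274: 365 days.
Jun 22, 2274 → Jun 22, 2275: 365 days.
Jun 22, 2275 → Jun 22, 2276: 366 days (Feb 29, 2276 is in that span).
Jun 22, 2276 → Jun 22, 2277: 365 days.
Jun 22, 2277 → Jun 22, 2278: 365 days.
Jun 22, 2278 → Jun 22, 2279: 365 days.
Jun 22, 2279 → Jun 22, 2280: 366 days (Feb 29, 2280 is in that span).
Jun 22, 2280 → Jun 22, 2281: 365 days.
Jun 22, 2281 → Jun 22, 2282: 365 days.
Jun 22, 2282 → Jul 22, 2282: 30 days (June has 30).
Jul 22, 2282 → Aug 22, 2282: 31 days (July has 31).
Aug 22, 2282 → Sep 22, 2282: 31 days (August has 31).
Sep 22, 2282 → Oct 22, 2282: 30 days (September has 30).
Oct 22, 2282 → Nov 22, 2282: 31 days (October has 31).
Nov 22, 2282 → Dec 22, 2282: 30 days (November has 30).
Dec 22, 2282 → Jan 22, 2283: 31 days (December has 31).
Jan 22, 2283 → Feb 22, 2283: 31 days (January has 31).
Feb 22, 2283 → Mar 16, 2283: 22 days.
Total: 3919 days.

3919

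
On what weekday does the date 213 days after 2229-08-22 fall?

Tuesday

First find the weekday of Aug 22, 2229. Doomsday rule: the anchor day for the 2200s is Friday. For year 29: 29÷12 = 2 r 5, and 5÷4 = 1, so 2+5+1 = 8.
Friday + 8 ≡ Saturday — that's 2229's doomsday.
In August the doomsday date is Aug 8.
Aug 22 is 14 days after Aug 8; 14 mod 7 = 0, so Saturday + 0 = Saturday.
213 mod 7 = 3, so 213 days after a Saturday is Saturday + 3 = Tuesday.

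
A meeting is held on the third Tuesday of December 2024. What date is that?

December 17, 2024

December 1, 2024 is a Sunday.
The first Tuesday is therefore December 3 (2 days later).
The third Tuesday is 3 + 2×7 = December 17.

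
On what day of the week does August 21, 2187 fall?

Tuesday

Doomsday rule: the anchor day for the 2100s is Sunday. For year 87: 87÷12 = 7 r 3, and 3÷4 = 0, so 7+3+0 = 10.
Sunday + 10 ≡ Wednesday — that's 2187's doomsday.
In August the doomsday date is Aug 8.
Aug 21 is 13 days after Aug 8; 13 mod 7 = 6, so Wednesday + 6 = Tuesday.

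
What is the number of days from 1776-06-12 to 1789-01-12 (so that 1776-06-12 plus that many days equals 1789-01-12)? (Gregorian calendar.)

Jun 12, 1776 → Jun 12, 1777: 365 days.
Jun 12, 1777 → Jun 12, 1778: 365 days.
Jun 12, 1778 → Jun 12, 1779: 365 days.
Jun 12, 1779 → Jun 12, 1780: 366 days (Feb 29, 1780 is in that span).
Jun 12, 1780 → Jun 12, 1781: 365 days.
Jun 12, 1781 → Jun 12, 1782: 365 days.
Jun 12, 1782 → Jun 12, 1783: 365 days.
Jun 12, 1783 → Jun 12, 1784: 366 days (Feb 29, 1784 is in that span).
Jun 12, 1784 → Jun 12, 1785: 365 days.
Jun 12, 1785 → Jun 12, 1786: 365 days.
Jun 12, 1786 → Jun 12, 1787: 365 days.
Jun 12, 1787 → Jun 12, 1788: 366 days (Feb 29, 1788 is in that span).
Jun 12, 1788 → Jul 12, 1788: 30 days (June has 30).
Jul 12, 1788 → Aug 12, 1788: 31 days (July has 31).
Aug 12, 1788 → Sep 12, 1788: 31 days (August has 31).
Sep 12, 1788 → Oct 12, 1788: 30 days (September has 30).
Oct 12, 1788 → Nov 12, 1788: 31 days (October has 31).
Nov 12, 1788 → Dec 12, 1788: 30 days (November has 30).
Dec 12, 1788 → Jan 12, 1789: 31 days.
Total: 4597 days.

4597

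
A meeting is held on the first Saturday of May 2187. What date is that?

May 1, 2187 is a Tuesday.
The first Saturday is therefore May 5 (4 days later).

May 5, 2187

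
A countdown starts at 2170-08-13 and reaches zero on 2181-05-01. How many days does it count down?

3914

Aug 13, 2170 → Aug 13, 2171: 365 days.
Aug 13, 2171 → Aug 13, 2172: 366 days (Feb 29, 2172 is in that span).
Aug 13, 2172 → Aug 13, 2173: 365 days.
Aug 13, 2173 → Aug 13, 2174: 365 days.
Aug 13, 2174 → Aug 13, 2175: 365 days.
Aug 13, 2175 → Aug 13, 2176: 366 days (Feb 29, 2176 is in that span).
Aug 13, 2176 → Aug 13, 2177: 365 days.
Aug 13, 2177 → Aug 13, 2178: 365 days.
Aug 13, 2178 → Aug 13, 2179: 365 days.
Aug 13, 2179 → Aug 13, 2180: 366 days (Feb 29, 2180 is in that span).
Aug 13, 2180 → Sep 13, 2180: 31 days (August has 31).
Sep 13, 2180 → Oct 13, 2180: 30 days (September has 30).
Oct 13, 2180 → Nov 13, 2180: 31 days (October has 31).
Nov 13, 2180 → Dec 13, 2180: 30 days (November has 30).
Dec 13, 2180 → Jan 13, 2181: 31 days (December has 31).
Jan 13, 2181 → Feb 13, 2181: 31 days (January has 31).
Feb 13, 2181 → Mar 13, 2181: 28 days (February has 28).
Mar 13, 2181 → Apr 13, 2181: 31 days (March has 31).
Apr 13, 2181 → May 1, 2181: 18 days.
Total: 3914 days.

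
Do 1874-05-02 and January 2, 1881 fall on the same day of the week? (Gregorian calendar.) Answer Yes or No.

From May 2, 1874 to Jan 2, 1881 is 2437 days.
2437 mod 7 = 1, so they are different weekdays.
(May 2, 1874 is a Saturday; Jan 2, 1881 is a Sunday.)

No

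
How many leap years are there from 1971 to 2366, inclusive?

Multiples of 4 in [1971,2366]: 99.
Of those, multiples of 100: 4 (not leap unless ÷400).
Multiples of 400: 1.
Leap years = 99 − 4 + 1 = 96.

96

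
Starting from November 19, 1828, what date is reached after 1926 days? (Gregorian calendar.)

February 27, 1834

+365 (one year) → Nov 19, 1829 (1561 left).
+365 (one year) → Nov 19, 1830 (1196 left).
+365 (one year) → Nov 19, 1831 (831 left).
+366 (one year; includes Feb 29, 1832) → Nov 19, 1832 (465 left).
+365 (one year) → Nov 19, 1833 (100 left).
Nov has 30 days: +12 → Dec 1, 1833 (88 left).
Dec has 31 days: +31 → Jan 1, 1834 (57 left).
Jan has 31 days: +31 → Feb 1, 1834 (26 left).
+26 → Feb 27, 1834.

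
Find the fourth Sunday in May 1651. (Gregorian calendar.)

May 1, 1651 is a Monday.
The first Sunday is therefore May 7 (6 days later).
The fourth Sunday is 7 + 3×7 = May 28.

May 28, 1651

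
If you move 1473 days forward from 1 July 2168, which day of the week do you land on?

Monday

First find the weekday of Jul 1, 2168. Doomsday rule: the anchor day for the 2100s is Sunday. For year 68: 68÷12 = 5 r 8, and 8÷4 = 2, so 5+8+2 = 15.
Sunday + 15 ≡ Monday — that's 2168's doomsday.
In July the doomsday date is Jul 11.
Jul 1 is 10 days before Jul 11; 10 mod 7 = 3, so Monday − 3 = Friday.
1473 mod 7 = 3, so 1473 days after a Friday is Friday + 3 = Monday.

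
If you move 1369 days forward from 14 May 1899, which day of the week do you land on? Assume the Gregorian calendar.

Thursday

First find the weekday of May 14, 1899. Doomsday rule: the anchor day for the 1800s is Friday. For year 99: 99÷12 = 8 r 3, and 3÷4 = 0, so 8+3+0 = 11.
Friday + 11 ≡ Tuesday — that's 1899's doomsday.
In May the doomsday date is May 9.
May 14 is 5 days after May 9; 5 mod 7 = 5, so Tuesday + 5 = Sunday.
1369 mod 7 = 4, so 1369 days after a Sunday is Sunday + 4 = Thursday.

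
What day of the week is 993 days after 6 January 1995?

Thursday

First find the weekday of Jan 6, 1995. Doomsday rule: the anchor day for the 1900s is Wednesday. For year 95: 95÷12 = 7 r 11, and 11÷4 = 2, so 7+11+2 = 20.
Wednesday + 20 ≡ Tuesday — that's 1995's doomsday.
In January the doomsday date is Jan 3 (1995 is not a leap year).
Jan 6 is 3 days after Jan 3; 3 mod 7 = 3, so Tuesday + 3 = Friday.
993 mod 7 = 6, so 993 days after a Friday is Friday + 6 = Thursday.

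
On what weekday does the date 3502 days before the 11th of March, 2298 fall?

Wednesday

First find the weekday of Mar 11, 2298. Doomsday rule: the anchor day for the 2200s is Friday. For year 98: 98÷12 = 8 r 2, and 2÷4 = 0, so 8+2+0 = 10.
Friday + 10 ≡ Monday — that's 2298's doomsday.
In March the doomsday date is Mar 14.
Mar 11 is 3 days before Mar 14; 3 mod 7 = 3, so Monday − 3 = Friday.
3502 mod 7 = 2, so 3502 days before a Friday is Friday − 2 = Wednesday.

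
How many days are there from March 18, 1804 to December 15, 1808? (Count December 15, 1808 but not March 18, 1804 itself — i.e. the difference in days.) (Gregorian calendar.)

Mar 18, 1804 → Mar 18, 1805: 365 days.
Mar 18, 1805 → Mar 18, 1806: 365 days.
Mar 18, 1806 → Mar 18, 1807: 365 days.
Mar 18, 1807 → Mar 18, 1808: 366 days (Feb 29, 1808 is in that span).
Mar 18, 1808 → Apr 18, 1808: 31 days (March has 31).
Apr 18, 1808 → May 18, 1808: 30 days (April has 30).
May 18, 1808 → Jun 18, 1808: 31 days (May has 31).
Jun 18, 1808 → Jul 18, 1808: 30 days (June has 30).
Jul 18, 1808 → Aug 18, 1808: 31 days (July has 31).
Aug 18, 1808 → Sep 18, 1808: 31 days (August has 31).
Sep 18, 1808 → Oct 18, 1808: 30 days (September has 30).
Oct 18, 1808 → Nov 18, 1808: 31 days (October has 31).
Nov 18, 1808 → Dec 15, 1808: 27 days.
Total: 1733 days.

1733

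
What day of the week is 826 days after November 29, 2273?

Saturday

First find the weekday of Nov 29, 2273. Doomsday rule: the anchor day for the 2200s is Friday. For year 73: 73÷12 = 6 r 1, and 1÷4 = 0, so 6+1+0 = 7.
Friday + 7 ≡ Friday — that's 2273's doomsday.
In November the doomsday date is Nov 7.
Nov 29 is 22 days after Nov 7; 22 mod 7 = 1, so Friday + 1 = Saturday.
826 mod 7 = 0, so 826 days after a Saturday is Saturday + 0 = Saturday.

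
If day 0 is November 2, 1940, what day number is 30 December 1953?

4806

Nov 2, 1940 → Nov 2, 1941: 365 days.
Nov 2, 1941 → Nov 2, 1942: 365 days.
Nov 2, 1942 → Nov 2, 1943: 365 days.
Nov 2, 1943 → Nov 2, 1944: 366 days (Feb 29, 1944 is in that span).
Nov 2, 1944 → Nov 2, 1945: 365 days.
Nov 2, 1945 → Nov 2, 1946: 365 days.
Nov 2, 1946 → Nov 2, 1947: 365 days.
Nov 2, 1947 → Nov 2, 1948: 366 days (Feb 29, 1948 is in that span).
Nov 2, 1948 → Nov 2, 1949: 365 days.
Nov 2, 1949 → Nov 2, 1950: 365 days.
Nov 2, 1950 → Nov 2, 1951: 365 days.
Nov 2, 1951 → Nov 2, 1952: 366 days (Feb 29, 1952 is in that span).
Nov 2, 1952 → Nov 2, 1953: 365 days.
Nov 2, 1953 → Dec 2, 1953: 30 days (November has 30).
Dec 2, 1953 → Dec 30, 1953: 28 days.
Total: 4806 days.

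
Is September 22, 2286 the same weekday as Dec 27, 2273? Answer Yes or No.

From Dec 27, 2273 to Sep 22, 2286 is 4652 days.
4652 mod 7 = 4, so they are different weekdays.
(Dec 27, 2273 is a Saturday; Sep 22, 2286 is a Wednesday.)

No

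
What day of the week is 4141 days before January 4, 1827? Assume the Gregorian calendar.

First find the weekday of Jan 4, 1827. Doomsday rule: the anchor day for the 1800s is Friday. For year 27: 27÷12 = 2 r 3, and 3÷4 = 0, so 2+3+0 = 5.
Friday + 5 ≡ Wednesday — that's 1827's doomsday.
In January the doomsday date is Jan 3 (1827 is not a leap year).
Jan 4 is 1 day after Jan 3; 1 mod 7 = 1, so Wednesday + 1 = Thursday.
4141 mod 7 = 4, so 4141 days before a Thursday is Thursday − 4 = Sunday.

Sunday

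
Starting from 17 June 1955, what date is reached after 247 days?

February 19, 1956

Jun has 30 days: +14 → Jul 1, 1955 (233 left).
Jul has 31 days: +31 → Aug 1, 1955 (202 left).
Aug has 31 days: +31 → Sep 1, 1955 (171 left).
Sep has 30 days: +30 → Oct 1, 1955 (141 left).
Oct has 31 days: +31 → Nov 1, 1955 (110 left).
Nov has 30 days: +30 → Dec 1, 1955 (80 left).
Dec has 31 days: +31 → Jan 1, 1956 (49 left).
Jan has 31 days: +31 → Feb 1, 1956 (18 left).
+18 → Feb 19, 1956.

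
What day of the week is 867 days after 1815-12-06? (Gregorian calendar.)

Tuesday

First find the weekday of Dec 6, 1815. Doomsday rule: the anchor day for the 1800s is Friday. For year 15: 15÷12 = 1 r 3, and 3÷4 = 0, so 1+3+0 = 4.
Friday + 4 ≡ Tuesday — that's 1815's doomsday.
In December the doomsday date is Dec 12.
Dec 6 is 6 days before Dec 12; 6 mod 7 = 6, so Tuesday − 6 = Wednesday.
867 mod 7 = 6, so 867 days after a Wednesday is Wednesday + 6 = Tuesday.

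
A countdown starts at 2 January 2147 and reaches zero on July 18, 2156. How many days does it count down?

3485

Jan 2, 2147 → Jan 2, 2148: 365 days.
Jan 2, 2148 → Jan 2, 2149: 366 days (Feb 29, 2148 is in that span).
Jan 2, 2149 → Jan 2, 2150: 365 days.
Jan 2, 2150 → Jan 2, 2151: 365 days.
Jan 2, 2151 → Jan 2, 2152: 365 days.
Jan 2, 2152 → Jan 2, 2153: 366 days (Feb 29, 2152 is in that span).
Jan 2, 2153 → Jan 2, 2154: 365 days.
Jan 2, 2154 → Jan 2, 2155: 365 days.
Jan 2, 2155 → Jan 2, 2156: 365 days.
Jan 2, 2156 → Feb 2, 2156: 31 days (January has 31).
Feb 2, 2156 → Mar 2, 2156: 29 days (February has 29).
Mar 2, 2156 → Apr 2, 2156: 31 days (March has 31).
Apr 2, 2156 → May 2, 2156: 30 days (April has 30).
May 2, 2156 → Jun 2, 2156: 31 days (May has 31).
Jun 2, 2156 → Jul 2, 2156: 30 days (June has 30).
Jul 2, 2156 → Jul 18, 2156: 16 days.
Total: 3485 days.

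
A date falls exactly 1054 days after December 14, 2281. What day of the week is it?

First find the weekday of Dec 14, 2281. Doomsday rule: the anchor day for the 2200s is Friday. For year 81: 81÷12 = 6 r 9, and 9÷4 = 2, so 6+9+2 = 17.
Friday + 17 ≡ Monday — that's 2281's doomsday.
In December the doomsday date is Dec 12.
Dec 14 is 2 days after Dec 12; 2 mod 7 = 2, so Monday + 2 = Wednesday.
1054 mod 7 = 4, so 1054 days after a Wednesday is Wednesday + 4 = Sunday.

Sunday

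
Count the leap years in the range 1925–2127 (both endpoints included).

49

Multiples of 4 in [1925,2127]: 50.
Of those, multiples of 100: 2 (not leap unless ÷400).
Multiples of 400: 1.
Leap years = 50 − 2 + 1 = 49.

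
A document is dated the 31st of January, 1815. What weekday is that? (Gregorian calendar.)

Doomsday rule: the anchor day for the 1800s is Friday. For year 15: 15÷12 = 1 r 3, and 3÷4 = 0, so 1+3+0 = 4.
Friday + 4 ≡ Tuesday — that's 1815's doomsday.
In January the doomsday date is Jan 3 (1815 is not a leap year).
Jan 31 is 28 days after Jan 3; 28 mod 7 = 0, so Tuesday + 0 = Tuesday.

Tuesday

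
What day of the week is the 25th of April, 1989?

Tuesday

Doomsday rule: the anchor day for the 1900s is Wednesday. For year 89: 89÷12 = 7 r 5, and 5÷4 = 1, so 7+5+1 = 13.
Wednesday + 13 ≡ Tuesday — that's 1989's doomsday.
In April the doomsday date is Apr 4.
Apr 25 is 21 days after Apr 4; 21 mod 7 = 0, so Tuesday + 0 = Tuesday.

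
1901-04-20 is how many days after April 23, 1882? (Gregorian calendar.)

Apr 23, 1882 → Apr 23, 1883: 365 days.
Apr 23, 1883 → Apr 23, 1884: 366 days (Feb 29, 1884 is in that span).
Apr 23, 1884 → Apr 23, 1885: 365 days.
Apr 23, 1885 → Apr 23, 1886: 365 days.
Apr 23, 1886 → Apr 23, 1887: 365 days.
Apr 23, 1887 → Apr 23, 1888: 366 days (Feb 29, 1888 is in that span).
Apr 23, 1888 → Apr 23, 1889: 365 days.
Apr 23, 1889 → Apr 23, 1890: 365 days.
Apr 23, 1890 → Apr 23, 1891: 365 days.
Apr 23, 1891 → Apr 23, 1892: 366 days (Feb 29, 1892 is in that span).
Apr 23, 1892 → Apr 23, 1893: 365 days.
Apr 23, 1893 → Apr 23, 1894: 365 days.
Apr 23, 1894 → Apr 23, 1895: 365 days.
Apr 23, 1895 → Apr 23, 1896: 366 days (Feb 29, 1896 is in that span).
Apr 23, 1896 → Apr 23, 1897: 365 days.
Apr 23, 1897 → Apr 23, 1898: 365 days.
Apr 23, 1898 → Apr 23, 1899: 365 days.
Apr 23, 1899 → Apr 23, 1900: 365 days.
Apr 23, 1900 → May 23, 1900: 30 days (April has 30).
May 23, 1900 → Jun 23, 1900: 31 days (May has 31).
Jun 23, 1900 → Jul 23, 1900: 30 days (June has 30).
Jul 23, 1900 → Aug 23, 1900: 31 days (July has 31).
Aug 23, 1900 → Sep 23, 1900: 31 days (August has 31).
Sep 23, 1900 → Oct 23, 1900: 30 days (September has 30).
Oct 23, 1900 → Nov 23, 1900: 31 days (October has 31).
Nov 23, 1900 → Dec 23, 1900: 30 days (November has 30).
Dec 23, 1900 → Jan 23, 1901: 31 days (December has 31).
Jan 23, 1901 → Feb 23, 1901: 31 days (January has 31).
Feb 23, 1901 → Mar 23, 1901: 28 days (February has 28).
Mar 23, 1901 → Apr 20, 1901: 28 days.
Total: 6936 days.

6936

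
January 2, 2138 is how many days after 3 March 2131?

Mar 3, 2131 → Mar 3, 2132: 366 days (Feb 29, 2132 is in that span).
Mar 3, 2132 → Mar 3, 2133: 365 days.
Mar 3, 2133 → Mar 3, 2134: 365 days.
Mar 3, 2134 → Mar 3, 2135: 365 days.
Mar 3, 2135 → Mar 3, 2136: 366 days (Feb 29, 2136 is in that span).
Mar 3, 2136 → Mar 3, 2137: 365 days.
Mar 3, 2137 → Apr 3, 2137: 31 days (March has 31).
Apr 3, 2137 → May 3, 2137: 30 days (April has 30).
May 3, 2137 → Jun 3, 2137: 31 days (May has 31).
Jun 3, 2137 → Jul 3, 2137: 30 days (June has 30).
Jul 3, 2137 → Aug 3, 2137: 31 days (July has 31).
Aug 3, 2137 → Sep 3, 2137: 31 days (August has 31).
Sep 3, 2137 → Oct 3, 2137: 30 days (September has 30).
Oct 3, 2137 → Nov 3, 2137: 31 days (October has 31).
Nov 3, 2137 → Dec 3, 2137: 30 days (November has 30).
Dec 3, 2137 → Jan 2, 2138: 30 days.
Total: 2497 days.

2497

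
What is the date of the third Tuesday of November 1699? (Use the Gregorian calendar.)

November 17, 1699

November 1, 1699 is a Sunday.
The first Tuesday is therefore November 3 (2 days later).
The third Tuesday is 3 + 2×7 = November 17.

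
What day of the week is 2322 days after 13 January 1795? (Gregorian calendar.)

Sunday

Jan 13, 1795 is a Tuesday.
2322 mod 7 = 5, so 2322 days after a Tuesday is Tuesday + 5 = Sunday.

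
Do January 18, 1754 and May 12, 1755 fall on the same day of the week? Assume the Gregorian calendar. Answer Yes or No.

No

From Jan 18, 1754 to May 12, 1755 is 479 days.
479 mod 7 = 3, so they are different weekdays.
(Jan 18, 1754 is a Friday; May 12, 1755 is a Monday.)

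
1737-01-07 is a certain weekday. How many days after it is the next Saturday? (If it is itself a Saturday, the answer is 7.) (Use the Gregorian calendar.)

5

Jan 7, 1737 is a Monday.
From Monday to the next Saturday is 5 days.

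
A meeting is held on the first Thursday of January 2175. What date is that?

January 1, 2175 is a Sunday.
The first Thursday is therefore January 5 (4 days later).

January 5, 2175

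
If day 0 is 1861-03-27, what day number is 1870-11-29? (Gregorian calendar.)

3534

Mar 27, 1861 → Mar 27, 1862: 365 days.
Mar 27, 1862 → Mar 27, 1863: 365 days.
Mar 27, 1863 → Mar 27, 1864: 366 days (Feb 29, 1864 is in that span).
Mar 27, 1864 → Mar 27, 1865: 365 days.
Mar 27, 1865 → Mar 27, 1866: 365 days.
Mar 27, 1866 → Mar 27, 1867: 365 days.
Mar 27, 1867 → Mar 27, 1868: 366 days (Feb 29, 1868 is in that span).
Mar 27, 1868 → Mar 27, 1869: 365 days.
Mar 27, 1869 → Mar 27, 1870: 365 days.
Mar 27, 1870 → Apr 27, 1870: 31 days (March has 31).
Apr 27, 1870 → May 27, 1870: 30 days (April has 30).
May 27, 1870 → Jun 27, 1870: 31 days (May has 31).
Jun 27, 1870 → Jul 27, 1870: 30 days (June has 30).
Jul 27, 1870 → Aug 27, 1870: 31 days (July has 31).
Aug 27, 1870 → Sep 27, 1870: 31 days (August has 31).
Sep 27, 1870 → Oct 27, 1870: 30 days (September has 30).
Oct 27, 1870 → Nov 27, 1870: 31 days (October has 31).
Nov 27, 1870 → Nov 29, 1870: 2 days.
Total: 3534 days.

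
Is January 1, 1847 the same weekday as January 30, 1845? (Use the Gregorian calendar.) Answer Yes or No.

No

From Jan 30, 1845 to Jan 1, 1847 is 701 days.
701 mod 7 = 1, so they are different weekdays.
(Jan 30, 1845 is a Thursday; Jan 1, 1847 is a Friday.)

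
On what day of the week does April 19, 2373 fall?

Doomsday rule: the anchor day for the 2300s is Wednesday. For year 73: 73÷12 = 6 r 1, and 1÷4 = 0, so 6+1+0 = 7.
Wednesday + 7 ≡ Wednesday — that's 2373's doomsday.
In April the doomsday date is Apr 4.
Apr 19 is 15 days after Apr 4; 15 mod 7 = 1, so Wednesday + 1 = Thursday.

Thursday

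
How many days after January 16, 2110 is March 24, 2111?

Jan 16, 2110 → Jan 16, 2111: 365 days.
Jan 16, 2111 → Feb 16, 2111: 31 days (January has 31).
Feb 16, 2111 → Mar 16, 2111: 28 days (February has 28).
Mar 16, 2111 → Mar 24, 2111: 8 days.
Total: 432 days.

432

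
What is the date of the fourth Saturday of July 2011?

July 23, 2011

July 1, 2011 is a Friday.
The first Saturday is therefore July 2 (1 days later).
The fourth Saturday is 2 + 3×7 = July 23.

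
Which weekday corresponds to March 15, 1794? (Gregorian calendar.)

Doomsday rule: the anchor day for the 1700s is Sunday. For year 94: 94÷12 = 7 r 10, and 10÷4 = 2, so 7+10+2 = 19.
Sunday + 19 ≡ Friday — that's 1794's doomsday.
In March the doomsday date is Mar 14.
Mar 15 is 1 day after Mar 14; 1 mod 7 = 1, so Friday + 1 = Saturday.

Saturday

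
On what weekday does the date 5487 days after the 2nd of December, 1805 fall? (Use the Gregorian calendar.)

Sunday

First find the weekday of Dec 2, 1805. Doomsday rule: the anchor day for the 1800s is Friday. For year 05: 5÷12 = 0 r 5, and 5÷4 = 1, so 0+5+1 = 6.
Friday + 6 ≡ Thursday — that's 1805's doomsday.
In December the doomsday date is Dec 12.
Dec 2 is 10 days before Dec 12; 10 mod 7 = 3, so Thursday − 3 = Monday.
5487 mod 7 = 6, so 5487 days after a Monday is Monday + 6 = Sunday.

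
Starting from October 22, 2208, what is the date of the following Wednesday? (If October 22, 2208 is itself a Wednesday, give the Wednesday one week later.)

Oct 22, 2208 is a Saturday.
From Saturday to the next Wednesday is 4 days.
Oct 22, 2208 + 4 = Oct 26, 2208.

October 26, 2208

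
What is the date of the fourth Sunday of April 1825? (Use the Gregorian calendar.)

April 24, 1825

April 1, 1825 is a Friday.
The first Sunday is therefore April 3 (2 days later).
The fourth Sunday is 3 + 3×7 = April 24.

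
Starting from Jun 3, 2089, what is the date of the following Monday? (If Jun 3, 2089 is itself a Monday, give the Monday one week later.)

June 6, 2089

Jun 3, 2089 is a Friday.
From Friday to the next Monday is 3 days.
Jun 3, 2089 + 3 = Jun 6, 2089.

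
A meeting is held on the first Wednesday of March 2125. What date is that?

March 1, 2125 is a Thursday.
The first Wednesday is therefore March 7 (6 days later).

March 7, 2125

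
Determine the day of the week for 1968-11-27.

January 1, 1968 is a Monday.
Jan 1, 1968 → Feb 1, 1968: 31 days (January has 31).
Feb 1, 1968 → Mar 1, 1968: 29 days (February has 29).
Mar 1, 1968 → Apr 1, 1968: 31 days (March has 31).
Apr 1, 1968 → May 1, 1968: 30 days (April has 30).
May 1, 1968 → Jun 1, 1968: 31 days (May has 31).
Jun 1, 1968 → Jul 1, 1968: 30 days (June has 30).
Jul 1, 1968 → Aug 1, 1968: 31 days (July has 31).
Aug 1, 1968 → Sep 1, 1968: 31 days (August has 31).
Sep 1, 1968 → Oct 1, 1968: 30 days (September has 30).
Oct 1, 1968 → Nov 1, 1968: 31 days (October has 31).
Nov 1, 1968 → Nov 27, 1968: 26 days.
Total: 331 days.
331 mod 7 = 2, so Monday + 2 = Wednesday.

Wednesday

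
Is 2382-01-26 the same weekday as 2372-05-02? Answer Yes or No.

From May 2, 2372 to Jan 26, 2382 is 3556 days.
3556 mod 7 = 0, so they are the same weekday.
(May 2, 2372 is a Tuesday; Jan 26, 2382 is a Tuesday.)

Yes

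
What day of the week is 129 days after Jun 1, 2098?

Wednesday

Jun 1, 2098 is a Sunday.
129 mod 7 = 3, so 129 days after a Sunday is Sunday + 3 = Wednesday.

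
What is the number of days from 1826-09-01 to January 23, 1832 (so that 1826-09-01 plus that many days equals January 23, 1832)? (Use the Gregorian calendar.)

1970

Sep 1, 1826 → Sep 1, 1827: 365 days.
Sep 1, 1827 → Sep 1, 1828: 366 days (Feb 29, 1828 is in that span).
Sep 1, 1828 → Sep 1, 1829: 365 days.
Sep 1, 1829 → Sep 1, 1830: 365 days.
Sep 1, 1830 → Sep 1, 1831: 365 days.
Sep 1, 1831 → Oct 1, 1831: 30 days (September has 30).
Oct 1, 1831 → Nov 1, 1831: 31 days (October has 31).
Nov 1, 1831 → Dec 1, 1831: 30 days (November has 30).
Dec 1, 1831 → Jan 1, 1832: 31 days (December has 31).
Jan 1, 1832 → Jan 23, 1832: 22 days.
Total: 1970 days.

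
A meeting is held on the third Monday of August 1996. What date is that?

August 19, 1996

August 1, 1996 is a Thursday.
The first Monday is therefore August 5 (4 days later).
The third Monday is 5 + 2×7 = August 19.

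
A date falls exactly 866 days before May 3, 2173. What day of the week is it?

May 3, 2173 is a Monday.
866 mod 7 = 5, so 866 days before a Monday is Monday − 5 = Wednesday.

Wednesday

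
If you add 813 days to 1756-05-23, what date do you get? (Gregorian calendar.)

August 14, 1758

+365 (one year) → May 23, 1757 (448 left).
+365 (one year) → May 23, 1758 (83 left).
May has 31 days: +9 → Jun 1, 1758 (74 left).
Jun has 30 days: +30 → Jul 1, 1758 (44 left).
Jul has 31 days: +31 → Aug 1, 1758 (13 left).
+13 → Aug 14, 1758.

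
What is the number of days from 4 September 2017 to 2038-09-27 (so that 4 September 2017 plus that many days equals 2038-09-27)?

Sep 4, 2017 → Sep 4, 2018: 365 days.
Sep 4, 2018 → Sep 4, 2019: 365 days.
Sep 4, 2019 → Sep 4, 2020: 366 days (Feb 29, 2020 is in that span).
Sep 4, 2020 → Sep 4, 2021: 365 days.
Sep 4, 2021 → Sep 4, 2022: 365 days.
Sep 4, 2022 → Sep 4, 2023: 365 days.
Sep 4, 2023 → Sep 4, 2024: 366 days (Feb 29, 2024 is in that span).
Sep 4, 2024 → Sep 4, 2025: 365 days.
Sep 4, 2025 → Sep 4, 2026: 365 days.
Sep 4, 2026 → Sep 4, 2027: 365 days.
Sep 4, 2027 → Sep 4, 2028: 366 days (Feb 29, 2028 is in that span).
Sep 4, 2028 → Sep 4, 2029: 365 days.
Sep 4, 2029 → Sep 4, 2030: 365 days.
Sep 4, 2030 → Sep 4, 2031: 365 days.
Sep 4, 2031 → Sep 4, 2032: 366 days (Feb 29, 2032 is in that span).
Sep 4, 2032 → Sep 4, 2033: 365 days.
Sep 4, 2033 → Sep 4, 2034: 365 days.
Sep 4, 2034 → Sep 4, 2035: 365 days.
Sep 4, 2035 → Sep 4, 2036: 366 days (Feb 29, 2036 is in that span).
Sep 4, 2036 → Sep 4, 2037: 365 days.
Sep 4, 2037 → Oct 4, 2037: 30 days (September has 30).
Oct 4, 2037 → Nov 4, 2037: 31 days (October has 31).
Nov 4, 2037 → Dec 4, 2037: 30 days (November has 30).
Dec 4, 2037 → Jan 4, 2038: 31 days (December has 31).
Jan 4, 2038 → Feb 4, 2038: 31 days (January has 31).
Feb 4, 2038 → Mar 4, 2038: 28 days (February has 28).
Mar 4, 2038 → Apr 4, 2038: 31 days (March has 31).
Apr 4, 2038 → May 4, 2038: 30 days (April has 30).
May 4, 2038 → Jun 4, 2038: 31 days (May has 31).
Jun 4, 2038 → Jul 4, 2038: 30 days (June has 30).
Jul 4, 2038 → Aug 4, 2038: 31 days (July has 31).
Aug 4, 2038 → Sep 4, 2038: 31 days (August has 31).
Sep 4, 2038 → Sep 27, 2038: 23 days.
Total: 7693 days.

7693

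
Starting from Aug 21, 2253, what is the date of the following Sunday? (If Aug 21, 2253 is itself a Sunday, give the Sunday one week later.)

Aug 21, 2253 is a Sunday.
From Sunday to the next Sunday is 7 days.
Aug 21, 2253 + 7 = Aug 28, 2253.

August 28, 2253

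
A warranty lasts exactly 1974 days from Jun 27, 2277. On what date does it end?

November 22, 2282

+365 (one year) → Jun 27, 2278 (1609 left).
+365 (one year) → Jun 27, 2279 (1244 left).
+366 (one year; includes Feb 29, 2280) → Jun 27, 2280 (878 left).
+365 (one year) → Jun 27, 2281 (513 left).
+365 (one year) → Jun 27, 2282 (148 left).
Jun has 30 days: +4 → Jul 1, 2282 (144 left).
Jul has 31 days: +31 → Aug 1, 2282 (113 left).
Aug has 31 days: +31 → Sep 1, 2282 (82 left).
Sep has 30 days: +30 → Oct 1, 2282 (52 left).
Oct has 31 days: +31 → Nov 1, 2282 (21 left).
+21 → Nov 22, 2282.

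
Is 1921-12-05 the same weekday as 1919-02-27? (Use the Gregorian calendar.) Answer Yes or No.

From Feb 27, 1919 to Dec 5, 1921 is 1012 days.
1012 mod 7 = 4, so they are different weekdays.
(Feb 27, 1919 is a Thursday; Dec 5, 1921 is a Monday.)

No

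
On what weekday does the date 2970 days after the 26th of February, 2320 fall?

First find the weekday of Feb 26, 2320. Doomsday rule: the anchor day for the 2300s is Wednesday. For year 20: 20÷12 = 1 r 8, and 8÷4 = 2, so 1+8+2 = 11.
Wednesday + 11 ≡ Sunday — that's 2320's doomsday.
In February the doomsday date is Feb 29 (2320 is a leap year (divisible by 4)).
Feb 26 is 3 days before Feb 29; 3 mod 7 = 3, so Sunday − 3 = Thursday.
2970 mod 7 = 2, so 2970 days after a Thursday is Thursday + 2 = Saturday.

Saturday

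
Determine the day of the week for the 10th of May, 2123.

Monday

Doomsday rule: the anchor day for the 2100s is Sunday. For year 23: 23÷12 = 1 r 11, and 11÷4 = 2, so 1+11+2 = 14.
Sunday + 14 ≡ Sunday — that's 2123's doomsday.
In May the doomsday date is May 9.
May 10 is 1 day after May 9; 1 mod 7 = 1, so Sunday + 1 = Monday.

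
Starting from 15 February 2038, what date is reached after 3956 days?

December 15, 2048

+365 (one year) → Feb 15, 2039 (3591 left).
+365 (one year) → Feb 15, 2040 (3226 left).
+366 (one year; includes Feb 29, 2040) → Feb 15, 2041 (2860 left).
+365 (one year) → Feb 15, 2042 (2495 left).
+365 (one year) → Feb 15, 2043 (2130 left).
+365 (one year) → Feb 15, 2044 (1765 left).
+366 (one year; includes Feb 29, 2044) → Feb 15, 2045 (1399 left).
+365 (one year) → Feb 15, 2046 (1034 left).
+365 (one year) → Feb 15, 2047 (669 left).
+365 (one year) → Feb 15, 2048 (304 left).
Feb has 29 days: +15 → Mar 1, 2048 (289 left).
Mar has 31 days: +31 → Apr 1, 2048 (258 left).
Apr has 30 days: +30 → May 1, 2048 (228 left).
May has 31 days: +31 → Jun 1, 2048 (197 left).
Jun has 30 days: +30 → Jul 1, 2048 (167 left).
Jul has 31 days: +31 → Aug 1, 2048 (136 left).
Aug has 31 days: +31 → Sep 1, 2048 (105 left).
Sep has 30 days: +30 → Oct 1, 2048 (75 left).
Oct has 31 days: +31 → Nov 1, 2048 (44 left).
Nov has 30 days: +30 → Dec 1, 2048 (14 left).
+14 → Dec 15, 2048.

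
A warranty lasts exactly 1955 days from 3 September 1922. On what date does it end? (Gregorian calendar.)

+365 (one year) → Sep 3, 1923 (1590 left).
+366 (one year; includes Feb 29, 1924) → Sep 3, 1924 (1224 left).
+365 (one year) → Sep 3, 1925 (859 left).
+365 (one year) → Sep 3, 1926 (494 left).
+365 (one year) → Sep 3, 1927 (129 left).
Sep has 30 days: +28 → Oct 1, 1927 (101 left).
Oct has 31 days: +31 → Nov 1, 1927 (70 left).
Nov has 30 days: +30 → Dec 1, 1927 (40 left).
Dec has 31 days: +31 → Jan 1, 1928 (9 left).
+9 → Jan 10, 1928.

January 10, 1928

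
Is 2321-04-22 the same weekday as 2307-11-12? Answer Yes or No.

From Nov 12, 2307 to Apr 22, 2321 is 4910 days.
4910 mod 7 = 3, so they are different weekdays.
(Nov 12, 2307 is a Tuesday; Apr 22, 2321 is a Friday.)

No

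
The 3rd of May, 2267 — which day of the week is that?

Doomsday rule: the anchor day for the 2200s is Friday. For year 67: 67÷12 = 5 r 7, and 7÷4 = 1, so 5+7+1 = 13.
Friday + 13 ≡ Thursday — that's 2267's doomsday.
In May the doomsday date is May 9.
May 3 is 6 days before May 9; 6 mod 7 = 6, so Thursday − 6 = Friday.

Friday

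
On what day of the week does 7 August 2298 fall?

Doomsday rule: the anchor day for the 2200s is Friday. For year 98: 98÷12 = 8 r 2, and 2÷4 = 0, so 8+2+0 = 10.
Friday + 10 ≡ Monday — that's 2298's doomsday.
In August the doomsday date is Aug 8.
Aug 7 is 1 day before Aug 8; 1 mod 7 = 1, so Monday − 1 = Sunday.

Sunday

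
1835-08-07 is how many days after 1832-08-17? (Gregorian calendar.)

1085

Aug 17, 1832 → Aug 17, 1833: 365 days.
Aug 17, 1833 → Aug 17, 1834: 365 days.
Aug 17, 1834 → Sep 17, 1834: 31 days (August has 31).
Sep 17, 1834 → Oct 17, 1834: 30 days (September has 30).
Oct 17, 1834 → Nov 17, 1834: 31 days (October has 31).
Nov 17, 1834 → Dec 17, 1834: 30 days (November has 30).
Dec 17, 1834 → Jan 17, 1835: 31 days (December has 31).
Jan 17, 1835 → Feb 17, 1835: 31 days (January has 31).
Feb 17, 1835 → Mar 17, 1835: 28 days (February has 28).
Mar 17, 1835 → Apr 17, 1835: 31 days (March has 31).
Apr 17, 1835 → May 17, 1835: 30 days (April has 30).
May 17, 1835 → Jun 17, 1835: 31 days (May has 31).
Jun 17, 1835 → Jul 17, 1835: 30 days (June has 30).
Jul 17, 1835 → Aug 7, 1835: 21 days.
Total: 1085 days.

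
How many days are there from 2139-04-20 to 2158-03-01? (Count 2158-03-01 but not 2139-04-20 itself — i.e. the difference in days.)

6890

Apr 20, 2139 → Apr 20, 2140: 366 days (Feb 29, 2140 is in that span).
Apr 20, 2140 → Apr 20, 2141: 365 days.
Apr 20, 2141 → Apr 20, 2142: 365 days.
Apr 20, 2142 → Apr 20, 2143: 365 days.
Apr 20, 2143 → Apr 20, 2144: 366 days (Feb 29, 2144 is in that span).
Apr 20, 2144 → Apr 20, 2145: 365 days.
Apr 20, 2145 → Apr 20, 2146: 365 days.
Apr 20, 2146 → Apr 20, 2147: 365 days.
Apr 20, 2147 → Apr 20, 2148: 366 days (Feb 29, 2148 is in that span).
Apr 20, 2148 → Apr 20, 2149: 365 days.
Apr 20, 2149 → Apr 20, 2150: 365 days.
Apr 20, 2150 → Apr 20, 2151: 365 days.
Apr 20, 2151 → Apr 20, 2152: 366 days (Feb 29, 2152 is in that span).
Apr 20, 2152 → Apr 20, 2153: 365 days.
Apr 20, 2153 → Apr 20, 2154: 365 days.
Apr 20, 2154 → Apr 20, 2155: 365 days.
Apr 20, 2155 → Apr 20, 2156: 366 days (Feb 29, 2156 is in that span).
Apr 20, 2156 → Apr 20, 2157: 365 days.
Apr 20, 2157 → May 20, 2157: 30 days (April has 30).
May 20, 2157 → Jun 20, 2157: 31 days (May has 31).
Jun 20, 2157 → Jul 20, 2157: 30 days (June has 30).
Jul 20, 2157 → Aug 20, 2157: 31 days (July has 31).
Aug 20, 2157 → Sep 20, 2157: 31 days (August has 31).
Sep 20, 2157 → Oct 20, 2157: 30 days (September has 30).
Oct 20, 2157 → Nov 20, 2157: 31 days (October has 31).
Nov 20, 2157 → Dec 20, 2157: 30 days (November has 30).
Dec 20, 2157 → Jan 20, 2158: 31 days (December has 31).
Jan 20, 2158 → Feb 20, 2158: 31 days (January has 31).
Feb 20, 2158 → Mar 1, 2158: 9 days.
Total: 6890 days.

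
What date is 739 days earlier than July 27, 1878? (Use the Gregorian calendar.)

−365 (one year) → Jul 27, 1877 (374 left).
−27 → Jun 30, 1877 (end of Jun, 30 days; 347 left).
−30 → May 31, 1877 (end of May, 31 days; 317 left).
−31 → Apr 30, 1877 (end of Apr, 30 days; 286 left).
−30 → Mar 31, 1877 (end of Mar, 31 days; 256 left).
−31 → Feb 28, 1877 (end of Feb, 28 days; 225 left).
−28 → Jan 31, 1877 (end of Jan, 31 days; 197 left).
−31 → Dec 31, 1876 (end of Dec, 31 days; 166 left).
−31 → Nov 30, 1876 (end of Nov, 30 days; 135 left).
−30 → Oct 31, 1876 (end of Oct, 31 days; 105 left).
−31 → Sep 30, 1876 (end of Sep, 30 days; 74 left).
−30 → Aug 31, 1876 (end of Aug, 31 days; 44 left).
−31 → Jul 31, 1876 (end of Jul, 31 days; 13 left).
−13 → Jul 18, 1876.

July 18, 1876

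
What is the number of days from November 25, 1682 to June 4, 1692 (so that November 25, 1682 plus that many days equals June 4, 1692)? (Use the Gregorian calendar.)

3479

Nov 25, 1682 → Nov 25, 1683: 365 days.
Nov 25, 1683 → Nov 25, 1684: 366 days (Feb 29, 1684 is in that span).
Nov 25, 1684 → Nov 25, 1685: 365 days.
Nov 25, 1685 → Nov 25, 1686: 365 days.
Nov 25, 1686 → Nov 25, 1687: 365 days.
Nov 25, 1687 → Nov 25, 1688: 366 days (Feb 29, 1688 is in that span).
Nov 25, 1688 → Nov 25, 1689: 365 days.
Nov 25, 1689 → Nov 25, 1690: 365 days.
Nov 25, 1690 → Nov 25, 1691: 365 days.
Nov 25, 1691 → Dec 25, 1691: 30 days (November has 30).
Dec 25, 1691 → Jan 25, 1692: 31 days (December has 31).
Jan 25, 1692 → Feb 25, 1692: 31 days (January has 31).
Feb 25, 1692 → Mar 25, 1692: 29 days (February has 29).
Mar 25, 1692 → Apr 25, 1692: 31 days (March has 31).
Apr 25, 1692 → May 25, 1692: 30 days (April has 30).
May 25, 1692 → Jun 4, 1692: 10 days.
Total: 3479 days.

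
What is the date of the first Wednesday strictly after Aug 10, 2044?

Aug 10, 2044 is a Wednesday.
From Wednesday to the next Wednesday is 7 days.
Aug 10, 2044 + 7 = Aug 17, 2044.

August 17, 2044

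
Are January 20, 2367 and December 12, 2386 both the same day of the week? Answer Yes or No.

Yes

From Jan 20, 2367 to Dec 12, 2386 is 7266 days.
7266 mod 7 = 0, so they are the same weekday.
(Jan 20, 2367 is a Friday; Dec 12, 2386 is a Friday.)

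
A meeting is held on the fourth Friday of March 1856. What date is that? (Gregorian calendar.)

March 28, 1856

March 1, 1856 is a Saturday.
The first Friday is therefore March 7 (6 days later).
The fourth Friday is 7 + 3×7 = March 28.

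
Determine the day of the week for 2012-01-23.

Monday

Doomsday rule: the anchor day for the 2000s is Tuesday. For year 12: 12÷12 = 1 r 0, and 0÷4 = 0, so 1+0+0 = 1.
Tuesday + 1 ≡ Wednesday — that's 2012's doomsday.
In January the doomsday date is Jan 4 (2012 is a leap year (divisible by 4)).
Jan 23 is 19 days after Jan 4; 19 mod 7 = 5, so Wednesday + 5 = Monday.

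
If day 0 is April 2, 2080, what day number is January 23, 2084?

1391

Apr 2, 2080 → Apr 2, 2081: 365 days.
Apr 2, 2081 → Apr 2, 2082: 365 days.
Apr 2, 2082 → Apr 2, 2083: 365 days.
Apr 2, 2083 → May 2, 2083: 30 days (April has 30).
May 2, 2083 → Jun 2, 2083: 31 days (May has 31).
Jun 2, 2083 → Jul 2, 2083: 30 days (June has 30).
Jul 2, 2083 → Aug 2, 2083: 31 days (July has 31).
Aug 2, 2083 → Sep 2, 2083: 31 days (August has 31).
Sep 2, 2083 → Oct 2, 2083: 30 days (September has 30).
Oct 2, 2083 → Nov 2, 2083: 31 days (October has 31).
Nov 2, 2083 → Dec 2, 2083: 30 days (November has 30).
Dec 2, 2083 → Jan 2, 2084: 31 days (December has 31).
Jan 2, 2084 → Jan 23, 2084: 21 days.
Total: 1391 days.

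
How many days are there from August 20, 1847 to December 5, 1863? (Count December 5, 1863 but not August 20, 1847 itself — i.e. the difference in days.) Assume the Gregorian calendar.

5951

Aug 20, 1847 → Aug 20, 1848: 366 days (Feb 29, 1848 is in that span).
Aug 20, 1848 → Aug 20, 1849: 365 days.
Aug 20, 1849 → Aug 20, 1850: 365 days.
Aug 20, 1850 → Aug 20, 1851: 365 days.
Aug 20, 1851 → Aug 20, 1852: 366 days (Feb 29, 1852 is in that span).
Aug 20, 1852 → Aug 20, 1853: 365 days.
Aug 20, 1853 → Aug 20, 1854: 365 days.
Aug 20, 1854 → Aug 20, 1855: 365 days.
Aug 20, 1855 → Aug 20, 1856: 366 days (Feb 29, 1856 is in that span).
Aug 20, 1856 → Aug 20, 1857: 365 days.
Aug 20, 1857 → Aug 20, 1858: 365 days.
Aug 20, 1858 → Aug 20, 1859: 365 days.
Aug 20, 1859 → Aug 20, 1860: 366 days (Feb 29, 1860 is in that span).
Aug 20, 1860 → Aug 20, 1861: 365 days.
Aug 20, 1861 → Aug 20, 1862: 365 days.
Aug 20, 1862 → Aug 20, 1863: 365 days.
Aug 20, 1863 → Sep 20, 1863: 31 days (August has 31).
Sep 20, 1863 → Oct 20, 1863: 30 days (September has 30).
Oct 20, 1863 → Nov 20, 1863: 31 days (October has 31).
Nov 20, 1863 → Dec 5, 1863: 15 days.
Total: 5951 days.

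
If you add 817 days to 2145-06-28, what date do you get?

+365 (one year) → Jun 28, 2146 (452 left).
+365 (one year) → Jun 28, 2147 (87 left).
Jun has 30 days: +3 → Jul 1, 2147 (84 left).
Jul has 31 days: +31 → Aug 1, 2147 (53 left).
Aug has 31 days: +31 → Sep 1, 2147 (22 left).
+22 → Sep 23, 2147.

September 23, 2147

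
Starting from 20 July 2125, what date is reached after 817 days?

+365 (one year) → Jul 20, 2126 (452 left).
+365 (one year) → Jul 20, 2127 (87 left).
Jul has 31 days: +12 → Aug 1, 2127 (75 left).
Aug has 31 days: +31 → Sep 1, 2127 (44 left).
Sep has 30 days: +30 → Oct 1, 2127 (14 left).
+14 → Oct 15, 2127.

October 15, 2127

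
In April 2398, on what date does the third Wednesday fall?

April 1, 2398 is a Wednesday.
The first Wednesday is therefore April 1 (same day).
The third Wednesday is 1 + 2×7 = April 15.

April 15, 2398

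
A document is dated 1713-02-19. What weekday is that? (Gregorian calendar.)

Sunday

Doomsday rule: the anchor day for the 1700s is Sunday. For year 13: 13÷12 = 1 r 1, and 1÷4 = 0, so 1+1+0 = 2.
Sunday + 2 ≡ Tuesday — that's 1713's doomsday.
In February the doomsday date is Feb 28 (1713 is not a leap year).
Feb 19 is 9 days before Feb 28; 9 mod 7 = 2, so Tuesday − 2 = Sunday.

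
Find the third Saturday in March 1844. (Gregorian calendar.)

March 1, 1844 is a Friday.
The first Saturday is therefore March 2 (1 days later).
The third Saturday is 2 + 2×7 = March 16.

March 16, 1844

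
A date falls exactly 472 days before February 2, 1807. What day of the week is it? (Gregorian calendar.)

Friday

First find the weekday of Feb 2, 1807. Doomsday rule: the anchor day for the 1800s is Friday. For year 07: 7÷12 = 0 r 7, and 7÷4 = 1, so 0+7+1 = 8.
Friday + 8 ≡ Saturday — that's 1807's doomsday.
In February the doomsday date is Feb 28 (1807 is not a leap year).
Feb 2 is 26 days before Feb 28; 26 mod 7 = 5, so Saturday − 5 = Monday.
472 mod 7 = 3, so 472 days before a Monday is Monday − 3 = Friday.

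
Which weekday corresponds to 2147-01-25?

January 1, 2147 is a Sunday.
Jan 1, 2147 → Jan 25, 2147: 24 days.
Total: 24 days.
24 mod 7 = 3, so Sunday + 3 = Wednesday.

Wednesday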